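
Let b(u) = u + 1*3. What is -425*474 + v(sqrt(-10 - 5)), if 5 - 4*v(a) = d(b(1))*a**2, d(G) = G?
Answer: -805735/4 ≈ -2.0143e+5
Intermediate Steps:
b(u) = 3 + u (b(u) = u + 3 = 3 + u)
v(a) = 5/4 - a**2 (v(a) = 5/4 - (3 + 1)*a**2/4 = 5/4 - a**2)
-425*474 + v(sqrt(-10 - 5)) = -425*474 + (5/4 - (sqrt(-10 - 5))**2) = -201450 + (5/4 - (sqrt(-15))**2) = -201450 + (5/4 - (I*sqrt(15))**2) = -201450 + (5/4 - 1*(-15)) = -201450 + (5/4 + 15) = -201450 + 65/4 = -805735/4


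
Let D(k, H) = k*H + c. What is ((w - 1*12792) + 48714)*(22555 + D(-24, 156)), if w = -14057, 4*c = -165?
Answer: 1641602335/4 ≈ 4.1040e+8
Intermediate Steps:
c = -165/4 (c = (1/4)*(-165) = -165/4 ≈ -41.250)
D(k, H) = -165/4 + H*k (D(k, H) = k*H - 165/4 = H*k - 165/4 = -165/4 + H*k)
((w - 1*12792) + 48714)*(22555 + D(-24, 156)) = ((-14057 - 1*12792) + 48714)*(22555 + (-165/4 + 156*(-24))) = ((-14057 - 12792) + 48714)*(22555 + (-165/4 - 3744)) = (-26849 + 48714)*(22555 - 15141/4) = 21865*(75079/4) = 1641602335/4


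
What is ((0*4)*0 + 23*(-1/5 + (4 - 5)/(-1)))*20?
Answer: 368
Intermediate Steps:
((0*4)*0 + 23*(-1/5 + (4 - 5)/(-1)))*20 = (0*0 + 23*(-1*⅕ - 1*(-1)))*20 = (0 + 23*(-⅕ + 1))*20 = (0 + 23*(⅘))*20 = (0 + 92/5)*20 = (92/5)*20 = 368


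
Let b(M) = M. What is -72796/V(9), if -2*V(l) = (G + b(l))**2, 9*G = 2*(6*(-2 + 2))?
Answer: 145592/81 ≈ 1797.4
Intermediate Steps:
G = 0 (G = (2*(6*(-2 + 2)))/9 = (2*(6*0))/9 = (2*0)/9 = (1/9)*0 = 0)
V(l) = -l**2/2 (V(l) = -(0 + l)**2/2 = -l**2/2)
-72796/V(9) = -72796/((-1/2*9**2)) = -72796/((-1/2*81)) = -72796/(-81/2) = -72796*(-2/81) = 145592/81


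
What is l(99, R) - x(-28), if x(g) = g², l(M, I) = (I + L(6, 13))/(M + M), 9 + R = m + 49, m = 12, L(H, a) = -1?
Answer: -51727/66 ≈ -783.74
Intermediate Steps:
R = 52 (R = -9 + (12 + 49) = -9 + 61 = 52)
l(M, I) = (-1 + I)/(2*M) (l(M, I) = (I - 1)/(M + M) = (-1 + I)/((2*M)) = (-1 + I)*(1/(2*M)) = (-1 + I)/(2*M))
l(99, R) - x(-28) = (½)*(-1 + 52)/99 - 1*(-28)² = (½)*(1/99)*51 - 1*784 = 17/66 - 784 = -51727/66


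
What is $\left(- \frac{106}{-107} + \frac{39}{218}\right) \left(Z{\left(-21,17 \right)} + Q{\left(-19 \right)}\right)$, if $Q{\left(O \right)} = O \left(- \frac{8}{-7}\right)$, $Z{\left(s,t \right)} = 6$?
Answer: $- \frac{1500455}{81641} \approx -18.379$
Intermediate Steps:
$Q{\left(O \right)} = \frac{8 O}{7}$ ($Q{\left(O \right)} = O \left(\left(-8\right) \left(- \frac{1}{7}\right)\right) = O \frac{8}{7} = \frac{8 O}{7}$)
$\left(- \frac{106}{-107} + \frac{39}{218}\right) \left(Z{\left(-21,17 \right)} + Q{\left(-19 \right)}\right) = \left(- \frac{106}{-107} + \frac{39}{218}\right) \left(6 + \frac{8}{7} \left(-19\right)\right) = \left(\left(-106\right) \left(- \frac{1}{107}\right) + 39 \cdot \frac{1}{218}\right) \left(6 - \frac{152}{7}\right) = \left(\frac{106}{107} + \frac{39}{218}\right) \left(- \frac{110}{7}\right) = \frac{27281}{23326} \left(- \frac{110}{7}\right) = - \frac{1500455}{81641}$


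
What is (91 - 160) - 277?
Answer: -346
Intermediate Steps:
(91 - 160) - 277 = -69 - 277 = -346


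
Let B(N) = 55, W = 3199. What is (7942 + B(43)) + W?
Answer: 11196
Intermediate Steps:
(7942 + B(43)) + W = (7942 + 55) + 3199 = 7997 + 3199 = 11196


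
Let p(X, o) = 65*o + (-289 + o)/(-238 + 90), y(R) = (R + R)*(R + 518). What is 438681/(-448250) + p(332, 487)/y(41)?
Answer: -5341992871/18542309500 ≈ -0.28810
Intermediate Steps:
y(R) = 2*R*(518 + R) (y(R) = (2*R)*(518 + R) = 2*R*(518 + R))
p(X, o) = 289/148 + 9619*o/148 (p(X, o) = 65*o + (-289 + o)/(-148) = 65*o + (-289 + o)*(-1/148) = 65*o + (289/148 - o/148) = 289/148 + 9619*o/148)
438681/(-448250) + p(332, 487)/y(41) = 438681/(-448250) + (289/148 + (9619/148)*487)/((2*41*(518 + 41))) = 438681*(-1/448250) + (289/148 + 4684453/148)/((2*41*559)) = -438681/448250 + (2342371/74)/45838 = -438681/448250 + (2342371/74)*(1/45838) = -438681/448250 + 57131/82732 = -5341992871/18542309500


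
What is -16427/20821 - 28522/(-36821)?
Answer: -11002005/766650041 ≈ -0.014351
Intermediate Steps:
-16427/20821 - 28522/(-36821) = -16427*1/20821 - 28522*(-1/36821) = -16427/20821 + 28522/36821 = -11002005/766650041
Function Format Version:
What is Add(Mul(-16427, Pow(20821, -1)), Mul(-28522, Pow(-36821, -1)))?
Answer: Rational(-11002005, 766650041) ≈ -0.014351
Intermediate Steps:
Add(Mul(-16427, Pow(20821, -1)), Mul(-28522, Pow(-36821, -1))) = Add(Mul(-16427, Rational(1, 20821)), Mul(-28522, Rational(-1, 36821))) = Add(Rational(-16427, 20821), Rational(28522, 36821)) = Rational(-11002005, 766650041)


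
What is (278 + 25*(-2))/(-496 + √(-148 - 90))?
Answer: -56544/123127 - 114*I*√238/123127 ≈ -0.45923 - 0.014284*I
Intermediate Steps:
(278 + 25*(-2))/(-496 + √(-148 - 90)) = (278 - 50)/(-496 + √(-238)) = 228/(-496 + I*√238)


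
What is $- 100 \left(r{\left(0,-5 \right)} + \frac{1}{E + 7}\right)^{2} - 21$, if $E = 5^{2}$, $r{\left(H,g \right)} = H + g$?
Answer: $- \frac{637401}{256} \approx -2489.8$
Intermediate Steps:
$E = 25$
$- 100 \left(r{\left(0,-5 \right)} + \frac{1}{E + 7}\right)^{2} - 21 = - 100 \left(\left(0 - 5\right) + \frac{1}{25 + 7}\right)^{2} - 21 = - 100 \left(-5 + \frac{1}{32}\right)^{2} - 21 = - 100 \left(- \frac{159}{32}\right)^{2} - 21 = \left(-100\right) \frac{25281}{1024} - 21 = - \frac{632025}{256} - 21 = - \frac{637401}{256}$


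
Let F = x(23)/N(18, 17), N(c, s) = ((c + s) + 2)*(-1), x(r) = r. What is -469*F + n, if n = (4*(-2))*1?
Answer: 10491/37 ≈ 283.54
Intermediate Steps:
N(c, s) = -2 - c - s (N(c, s) = (2 + c + s)*(-1) = -2 - c - s)
n = -8 (n = -8*1 = -8)
F = -23/37 (F = 23/(-2 - 1*18 - 1*17) = 23/(-2 - 18 - 17) = 23/(-37) = 23*(-1/37) = -23/37 ≈ -0.62162)
-469*F + n = -469*(-23/37) - 8 = 10787/37 - 8 = 10491/37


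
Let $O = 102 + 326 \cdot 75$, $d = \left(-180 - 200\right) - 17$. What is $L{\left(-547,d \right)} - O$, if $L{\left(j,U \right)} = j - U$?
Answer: $-24702$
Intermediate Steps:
$d = -397$ ($d = -380 - 17 = -397$)
$O = 24552$ ($O = 102 + 24450 = 24552$)
$L{\left(-547,d \right)} - O = \left(-547 - -397\right) - 24552 = \left(-547 + 397\right) - 24552 = -150 - 24552 = -24702$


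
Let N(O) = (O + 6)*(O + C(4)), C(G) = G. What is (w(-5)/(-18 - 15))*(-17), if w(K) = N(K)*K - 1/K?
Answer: 442/165 ≈ 2.6788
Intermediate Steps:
N(O) = (4 + O)*(6 + O) (N(O) = (O + 6)*(O + 4) = (6 + O)*(4 + O) = (4 + O)*(6 + O))
w(K) = -1/K + K*(24 + K**2 + 10*K) (w(K) = (24 + K**2 + 10*K)*K - 1/K = K*(24 + K**2 + 10*K) - 1/K = -1/K + K*(24 + K**2 + 10*K))
(w(-5)/(-18 - 15))*(-17) = (((-1 + (-5)**2*(24 + (-5)**2 + 10*(-5)))/(-5))/(-18 - 15))*(-17) = (-(-1 + 25*(24 + 25 - 50))/5/(-33))*(-17) = (-(-1 + 25*(-1))/5*(-1/33))*(-17) = (-(-1 - 25)/5*(-1/33))*(-17) = (-1/5*(-26)*(-1/33))*(-17) = ((26/5)*(-1/33))*(-17) = -26/165*(-17) = 442/165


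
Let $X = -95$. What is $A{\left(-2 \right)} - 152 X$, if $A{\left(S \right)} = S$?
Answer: $14438$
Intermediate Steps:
$A{\left(-2 \right)} - 152 X = -2 - -14440 = -2 + 14440 = 14438$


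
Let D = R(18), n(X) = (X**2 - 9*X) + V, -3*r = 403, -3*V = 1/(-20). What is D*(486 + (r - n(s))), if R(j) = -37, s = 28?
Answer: 133459/20 ≈ 6673.0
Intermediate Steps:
V = 1/60 (V = -1/3/(-20) = -1/3*(-1/20) = 1/60 ≈ 0.016667)
r = -403/3 (r = -1/3*403 = -403/3 ≈ -134.33)
n(X) = 1/60 + X**2 - 9*X (n(X) = (X**2 - 9*X) + 1/60 = 1/60 + X**2 - 9*X)
D = -37
D*(486 + (r - n(s))) = -37*(486 + (-403/3 - (1/60 + 28**2 - 9*28))) = -37*(486 + (-403/3 - (1/60 + 784 - 252))) = -37*(486 + (-403/3 - 1*31921/60)) = -37*(486 + (-403/3 - 31921/60)) = -37*(486 - 13327/20) = -37*(-3607/20) = 133459/20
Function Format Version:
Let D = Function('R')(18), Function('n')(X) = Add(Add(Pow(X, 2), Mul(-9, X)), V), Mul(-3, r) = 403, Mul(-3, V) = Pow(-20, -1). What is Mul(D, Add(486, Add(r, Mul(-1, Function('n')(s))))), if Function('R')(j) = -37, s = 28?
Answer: Rational(133459, 20) ≈ 6673.0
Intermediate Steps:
V = Rational(1, 60) (V = Mul(Rational(-1, 3), Pow(-20, -1)) = Mul(Rational(-1, 3), Rational(-1, 20)) = Rational(1, 60) ≈ 0.016667)
r = Rational(-403, 3) (r = Mul(Rational(-1, 3), 403) = Rational(-403, 3) ≈ -134.33)
Function('n')(X) = Add(Rational(1, 60), Pow(X, 2), Mul(-9, X)) (Function('n')(X) = Add(Add(Pow(X, 2), Mul(-9, X)), Rational(1, 60)) = Add(Rational(1, 60), Pow(X, 2), Mul(-9, X)))
D = -37
Mul(D, Add(486, Add(r, Mul(-1, Function('n')(s))))) = Mul(-37, Add(486, Add(Rational(-403, 3), Mul(-1, Add(Rational(1, 60), Pow(28, 2), Mul(-9, 28)))))) = Mul(-37, Add(486, Add(Rational(-403, 3), Mul(-1, Add(Rational(1, 60), 784, -252))))) = Mul(-37, Add(486, Add(Rational(-403, 3), Mul(-1, Rational(31921, 60))))) = Mul(-37, Add(486, Add(Rational(-403, 3), Rational(-31921, 60)))) = Mul(-37, Add(486, Rational(-13327, 20))) = Mul(-37, Rational(-3607, 20)) = Rational(133459, 20)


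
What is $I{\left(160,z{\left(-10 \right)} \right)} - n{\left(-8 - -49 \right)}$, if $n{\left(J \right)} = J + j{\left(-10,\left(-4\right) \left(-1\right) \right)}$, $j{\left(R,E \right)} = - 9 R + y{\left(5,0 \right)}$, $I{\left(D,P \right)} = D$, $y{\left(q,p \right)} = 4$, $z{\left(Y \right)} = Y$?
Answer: $25$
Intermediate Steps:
$j{\left(R,E \right)} = 4 - 9 R$ ($j{\left(R,E \right)} = - 9 R + 4 = 4 - 9 R$)
$n{\left(J \right)} = 94 + J$ ($n{\left(J \right)} = J + \left(4 - -90\right) = J + \left(4 + 90\right) = J + 94 = 94 + J$)
$I{\left(160,z{\left(-10 \right)} \right)} - n{\left(-8 - -49 \right)} = 160 - \left(94 - -41\right) = 160 - \left(94 + \left(-8 + 49\right)\right) = 160 - \left(94 + 41\right) = 160 - 135 = 25$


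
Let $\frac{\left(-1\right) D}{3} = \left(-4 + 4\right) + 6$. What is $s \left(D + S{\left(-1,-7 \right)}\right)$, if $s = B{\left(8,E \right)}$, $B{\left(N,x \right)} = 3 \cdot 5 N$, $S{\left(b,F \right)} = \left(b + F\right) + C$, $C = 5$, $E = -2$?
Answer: $-2520$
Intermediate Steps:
$S{\left(b,F \right)} = 5 + F + b$ ($S{\left(b,F \right)} = \left(b + F\right) + 5 = \left(F + b\right) + 5 = 5 + F + b$)
$B{\left(N,x \right)} = 15 N$
$s = 120$ ($s = 15 \cdot 8 = 120$)
$D = -18$ ($D = - 3 \left(\left(-4 + 4\right) + 6\right) = - 3 \left(0 + 6\right) = \left(-3\right) 6 = -18$)
$s \left(D + S{\left(-1,-7 \right)}\right) = 120 \left(-18 - 3\right) = 120 \left(-21\right) = -2520$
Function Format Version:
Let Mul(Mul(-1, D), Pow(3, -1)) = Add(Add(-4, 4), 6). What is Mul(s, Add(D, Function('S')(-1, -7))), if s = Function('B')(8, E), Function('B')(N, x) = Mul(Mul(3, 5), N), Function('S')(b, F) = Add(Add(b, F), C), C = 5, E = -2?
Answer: -2520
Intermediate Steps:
Function('S')(b, F) = Add(5, F, b) (Function('S')(b, F) = Add(Add(b, F), 5) = Add(Add(F, b), 5) = Add(5, F, b))
Function('B')(N, x) = Mul(15, N)
s = 120 (s = Mul(15, 8) = 120)
D = -18 (D = Mul(-3, Add(Add(-4, 4), 6)) = Mul(-3, Add(0, 6)) = Mul(-3, 6) = -18)
Mul(s, Add(D, Function('S')(-1, -7))) = Mul(120, Add(-18, Add(5, -7, -1))) = Mul(120, Add(-18, -3)) = Mul(120, -21) = -2520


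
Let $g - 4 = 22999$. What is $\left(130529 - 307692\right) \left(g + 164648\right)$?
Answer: $-33244814113$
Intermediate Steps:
$g = 23003$ ($g = 4 + 22999 = 23003$)
$\left(130529 - 307692\right) \left(g + 164648\right) = \left(130529 - 307692\right) \left(23003 + 164648\right) = \left(-177163\right) 187651 = -33244814113$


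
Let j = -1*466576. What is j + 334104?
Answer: -132472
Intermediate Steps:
j = -466576
j + 334104 = -466576 + 334104 = -132472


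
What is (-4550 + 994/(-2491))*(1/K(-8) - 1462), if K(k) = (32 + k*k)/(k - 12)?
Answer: 33148391591/4982 ≈ 6.6536e+6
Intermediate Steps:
K(k) = (32 + k²)/(-12 + k)
(-4550 + 994/(-2491))*(1/K(-8) - 1462) = (-4550 + 994/(-2491))*(1/((32 + (-8)²)/(-12 - 8)) - 1462) = (-4550 + 994*(-1/2491))*(1/((32 + 64)/(-20)) - 1462) = (-4550 - 994/2491)*(1/(-1/20*96) - 1462) = -11335044*(1/(-24/5) - 1462)/2491 = -11335044*(-5/24 - 1462)/2491 = -11335044/2491*(-35093/24) = 33148391591/4982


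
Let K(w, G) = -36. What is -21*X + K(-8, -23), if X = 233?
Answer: -4929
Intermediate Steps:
-21*X + K(-8, -23) = -21*233 - 36 = -4893 - 36 = -4929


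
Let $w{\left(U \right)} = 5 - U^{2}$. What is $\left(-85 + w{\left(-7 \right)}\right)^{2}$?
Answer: $16641$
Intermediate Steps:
$\left(-85 + w{\left(-7 \right)}\right)^{2} = \left(-85 + \left(5 - \left(-7\right)^{2}\right)\right)^{2} = \left(-85 + \left(5 - 49\right)\right)^{2} = \left(-85 - 44\right)^{2} = \left(-129\right)^{2} = 16641$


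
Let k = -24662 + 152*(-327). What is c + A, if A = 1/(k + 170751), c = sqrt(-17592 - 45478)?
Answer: 1/96385 + I*sqrt(63070) ≈ 1.0375e-5 + 251.14*I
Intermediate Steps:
k = -74366 (k = -24662 - 49704 = -74366)
c = I*sqrt(63070) (c = sqrt(-63070) = I*sqrt(63070) ≈ 251.14*I)
A = 1/96385 (A = 1/(-74366 + 170751) = 1/96385 ≈ 1.0375e-5)
c + A = I*sqrt(63070) + 1/96385 = 1/96385 + I*sqrt(63070)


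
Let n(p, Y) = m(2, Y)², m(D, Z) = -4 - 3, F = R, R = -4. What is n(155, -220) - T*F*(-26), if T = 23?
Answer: -2343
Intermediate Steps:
F = -4
m(D, Z) = -7
n(p, Y) = 49 (n(p, Y) = (-7)² = 49)
n(155, -220) - T*F*(-26) = 49 - 23*(-4)*(-26) = 49 - (-92)*(-26) = 49 - 1*2392 = 49 - 2392 = -2343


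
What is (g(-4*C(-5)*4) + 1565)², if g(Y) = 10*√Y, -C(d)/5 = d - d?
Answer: 2449225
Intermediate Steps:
C(d) = 0 (C(d) = -5*(d - d) = -5*0 = 0)
(g(-4*C(-5)*4) + 1565)² = (10*√(-4*0*4) + 1565)² = (10*√(0*4) + 1565)² = (10*√0 + 1565)² = (10*0 + 1565)² = (0 + 1565)² = 1565² = 2449225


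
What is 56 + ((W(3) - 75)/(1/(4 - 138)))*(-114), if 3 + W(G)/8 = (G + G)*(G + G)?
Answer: 2887220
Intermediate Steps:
W(G) = -24 + 32*G**2 (W(G) = -24 + 8*((G + G)*(G + G)) = -24 + 8*((2*G)*(2*G)) = -24 + 8*(4*G**2) = -24 + 32*G**2)
56 + ((W(3) - 75)/(1/(4 - 138)))*(-114) = 56 + (((-24 + 32*3**2) - 75)/(1/(4 - 138)))*(-114) = 56 + (((-24 + 32*9) - 75)/(1/(-134)))*(-114) = 56 + (((-24 + 288) - 75)/(-1/134))*(-114) = 56 + ((264 - 75)*(-134))*(-114) = 56 + (189*(-134))*(-114) = 56 - 25326*(-114) = 56 + 2887164 = 2887220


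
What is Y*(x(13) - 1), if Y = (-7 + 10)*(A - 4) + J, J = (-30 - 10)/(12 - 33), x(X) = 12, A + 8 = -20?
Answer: -21736/21 ≈ -1035.0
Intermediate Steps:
A = -28 (A = -8 - 20 = -28)
J = 40/21 (J = -40/(-21) = -40*(-1/21) = 40/21 ≈ 1.9048)
Y = -1976/21 (Y = (-7 + 10)*(-28 - 4) + 40/21 = 3*(-32) + 40/21 = -96 + 40/21 = -1976/21 ≈ -94.095)
Y*(x(13) - 1) = -1976*(12 - 1)/21 = -1976/21*11 = -21736/21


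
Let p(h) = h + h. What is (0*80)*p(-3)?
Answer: 0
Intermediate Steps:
p(h) = 2*h
(0*80)*p(-3) = (0*80)*(2*(-3)) = 0*(-6) = 0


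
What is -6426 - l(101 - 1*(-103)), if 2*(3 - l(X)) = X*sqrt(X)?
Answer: -6429 + 204*sqrt(51) ≈ -4972.1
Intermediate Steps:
l(X) = 3 - X**(3/2)/2 (l(X) = 3 - X*sqrt(X)/2 = 3 - X**(3/2)/2)
-6426 - l(101 - 1*(-103)) = -6426 - (3 - (101 - 1*(-103))**(3/2)/2) = -6426 - (3 - (101 + 103)**(3/2)/2) = -6426 - (3 - 204*sqrt(51)) = -6426 + (-3 + 204*sqrt(51)) = -6429 + 204*sqrt(51)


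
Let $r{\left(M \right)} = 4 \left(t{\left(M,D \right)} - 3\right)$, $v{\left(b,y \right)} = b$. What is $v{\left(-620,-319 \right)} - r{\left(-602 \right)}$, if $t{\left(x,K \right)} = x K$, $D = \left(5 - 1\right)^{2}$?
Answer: $37920$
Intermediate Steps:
$D = 16$ ($D = 4^{2} = 16$)
$t{\left(x,K \right)} = K x$
$r{\left(M \right)} = -12 + 64 M$ ($r{\left(M \right)} = 4 \left(16 M - 3\right) = 4 \left(-3 + 16 M\right) = -12 + 64 M$)
$v{\left(-620,-319 \right)} - r{\left(-602 \right)} = -620 - \left(-12 + 64 \left(-602\right)\right) = -620 - \left(-12 - 38528\right) = -620 - -38540 = -620 + 38540 = 37920$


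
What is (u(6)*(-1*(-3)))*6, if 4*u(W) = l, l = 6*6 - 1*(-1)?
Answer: 333/2 ≈ 166.50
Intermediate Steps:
l = 37 (l = 36 + 1 = 37)
u(W) = 37/4 (u(W) = (¼)*37 = 37/4)
(u(6)*(-1*(-3)))*6 = (37*(-1*(-3))/4)*6 = ((37/4)*3)*6 = (111/4)*6 = 333/2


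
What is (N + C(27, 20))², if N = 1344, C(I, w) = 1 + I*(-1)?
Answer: 1737124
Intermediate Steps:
C(I, w) = 1 - I
(N + C(27, 20))² = (1344 + (1 - 1*27))² = (1344 + (1 - 27))² = (1344 - 26)² = 1318² = 1737124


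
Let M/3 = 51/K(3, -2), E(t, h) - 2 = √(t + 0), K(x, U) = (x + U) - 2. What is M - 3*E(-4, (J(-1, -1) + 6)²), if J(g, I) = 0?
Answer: -159 - 6*I ≈ -159.0 - 6.0*I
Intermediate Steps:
K(x, U) = -2 + U + x (K(x, U) = (U + x) - 2 = -2 + U + x)
E(t, h) = 2 + √t (E(t, h) = 2 + √(t + 0) = 2 + √t)
M = -153 (M = 3*(51/(-2 - 2 + 3)) = 3*(51/(-1)) = 3*(51*(-1)) = 3*(-51) = -153)
M - 3*E(-4, (J(-1, -1) + 6)²) = -153 - 3*(2 + √(-4)) = -153 - 3*(2 + 2*I) = -153 + (-6 - 6*I) = -159 - 6*I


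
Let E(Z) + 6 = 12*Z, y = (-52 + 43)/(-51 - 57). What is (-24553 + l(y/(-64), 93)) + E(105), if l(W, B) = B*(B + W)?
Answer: -3750431/256 ≈ -14650.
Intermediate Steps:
y = 1/12 (y = -9/(-108) = -9*(-1/108) = 1/12 ≈ 0.083333)
E(Z) = -6 + 12*Z
(-24553 + l(y/(-64), 93)) + E(105) = (-24553 + 93*(93 + (1/12)/(-64))) + (-6 + 12*105) = (-24553 + 93*(93 + (1/12)*(-1/64))) + (-6 + 1260) = (-24553 + 93*(93 - 1/768)) + 1254 = (-24553 + 93*(71423/768)) + 1254 = (-24553 + 2214113/256) + 1254 = -4071455/256 + 1254 = -3750431/256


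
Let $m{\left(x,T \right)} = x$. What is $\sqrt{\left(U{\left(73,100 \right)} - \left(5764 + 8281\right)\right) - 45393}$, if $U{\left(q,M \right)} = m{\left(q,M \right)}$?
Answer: $i \sqrt{59365} \approx 243.65 i$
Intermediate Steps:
$U{\left(q,M \right)} = q$
$\sqrt{\left(U{\left(73,100 \right)} - \left(5764 + 8281\right)\right) - 45393} = \sqrt{\left(73 - \left(5764 + 8281\right)\right) - 45393} = \sqrt{\left(73 - 14045\right) - 45393} = \sqrt{-13972 - 45393} = \sqrt{-59365} = i \sqrt{59365}$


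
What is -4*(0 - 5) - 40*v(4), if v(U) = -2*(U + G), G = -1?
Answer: 260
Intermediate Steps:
v(U) = 2 - 2*U (v(U) = -2*(U - 1) = -2*(-1 + U) = 2 - 2*U)
-4*(0 - 5) - 40*v(4) = -4*(0 - 5) - 40*(2 - 2*4) = -4*(-5) - 40*(2 - 8) = 20 - 40*(-6) = 20 + 240 = 260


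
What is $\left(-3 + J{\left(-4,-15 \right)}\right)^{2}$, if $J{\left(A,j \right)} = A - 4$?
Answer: $121$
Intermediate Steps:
$J{\left(A,j \right)} = -4 + A$
$\left(-3 + J{\left(-4,-15 \right)}\right)^{2} = \left(-3 - 8\right)^{2} = \left(-11\right)^{2} = 121$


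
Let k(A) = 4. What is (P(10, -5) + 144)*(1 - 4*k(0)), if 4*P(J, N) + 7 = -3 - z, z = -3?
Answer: -8535/4 ≈ -2133.8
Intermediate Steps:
P(J, N) = -7/4 (P(J, N) = -7/4 + (-3 - 1*(-3))/4 = -7/4 + (-3 + 3)/4 = -7/4 + (¼)*0 = -7/4 + 0 = -7/4)
(P(10, -5) + 144)*(1 - 4*k(0)) = (-7/4 + 144)*(1 - 4*4) = 569*(1 - 16)/4 = (569/4)*(-15) = -8535/4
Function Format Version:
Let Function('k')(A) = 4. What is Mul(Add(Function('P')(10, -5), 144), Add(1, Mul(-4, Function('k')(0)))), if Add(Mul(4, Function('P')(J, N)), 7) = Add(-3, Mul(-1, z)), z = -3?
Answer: Rational(-8535, 4) ≈ -2133.8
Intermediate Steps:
Function('P')(J, N) = Rational(-7, 4) (Function('P')(J, N) = Add(Rational(-7, 4), Mul(Rational(1, 4), Add(-3, Mul(-1, -3)))) = Add(Rational(-7, 4), Mul(Rational(1, 4), Add(-3, 3))) = Add(Rational(-7, 4), Mul(Rational(1, 4), 0)) = Add(Rational(-7, 4), 0) = Rational(-7, 4))
Mul(Add(Function('P')(10, -5), 144), Add(1, Mul(-4, Function('k')(0)))) = Mul(Add(Rational(-7, 4), 144), Add(1, Mul(-4, 4))) = Mul(Rational(569, 4), Add(1, -16)) = Mul(Rational(569, 4), -15) = Rational(-8535, 4)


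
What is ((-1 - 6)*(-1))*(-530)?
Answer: -3710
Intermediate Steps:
((-1 - 6)*(-1))*(-530) = -7*(-1)*(-530) = 7*(-530) = -3710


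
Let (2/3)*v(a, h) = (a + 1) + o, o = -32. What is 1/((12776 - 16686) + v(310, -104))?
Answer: -2/6983 ≈ -0.00028641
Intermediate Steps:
v(a, h) = -93/2 + 3*a/2 (v(a, h) = 3*((a + 1) - 32)/2 = 3*((1 + a) - 32)/2 = 3*(-31 + a)/2 = -93/2 + 3*a/2)
1/((12776 - 16686) + v(310, -104)) = 1/((12776 - 16686) + (-93/2 + (3/2)*310)) = 1/(-3910 + (-93/2 + 465)) = 1/(-3910 + 837/2) = 1/(-6983/2) = -2/6983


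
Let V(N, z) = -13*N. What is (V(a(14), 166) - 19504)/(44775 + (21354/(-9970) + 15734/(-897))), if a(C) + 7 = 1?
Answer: -43432116585/100062708058 ≈ -0.43405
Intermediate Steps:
a(C) = -6 (a(C) = -7 + 1 = -6)
(V(a(14), 166) - 19504)/(44775 + (21354/(-9970) + 15734/(-897))) = (-13*(-6) - 19504)/(44775 + (21354/(-9970) + 15734/(-897))) = (78 - 19504)/(44775 + (21354*(-1/9970) + 15734*(-1/897))) = -19426/(44775 + (-10677/4985 - 15734/897)) = -19426/(44775 - 88011259/4471545) = -19426/200125416116/4471545 = -19426*4471545/200125416116 = -43432116585/100062708058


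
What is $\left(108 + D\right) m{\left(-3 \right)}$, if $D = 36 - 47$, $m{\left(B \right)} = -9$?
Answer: $-873$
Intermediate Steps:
$D = -11$ ($D = 36 - 47 = -11$)
$\left(108 + D\right) m{\left(-3 \right)} = \left(108 - 11\right) \left(-9\right) = 97 \left(-9\right) = -873$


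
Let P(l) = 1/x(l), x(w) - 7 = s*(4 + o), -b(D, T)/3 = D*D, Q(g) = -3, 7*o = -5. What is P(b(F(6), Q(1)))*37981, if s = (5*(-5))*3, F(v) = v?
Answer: -265867/1676 ≈ -158.63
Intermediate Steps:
o = -5/7 (o = (⅐)*(-5) = -5/7 ≈ -0.71429)
s = -75 (s = -25*3 = -75)
b(D, T) = -3*D² (b(D, T) = -3*D*D = -3*D²)
x(w) = -1676/7 (x(w) = 7 - 75*(4 - 5/7) = 7 - 75*23/7 = 7 - 1725/7 = -1676/7)
P(l) = -7/1676 (P(l) = 1/(-1676/7) = -7/1676)
P(b(F(6), Q(1)))*37981 = -7/1676*37981 = -265867/1676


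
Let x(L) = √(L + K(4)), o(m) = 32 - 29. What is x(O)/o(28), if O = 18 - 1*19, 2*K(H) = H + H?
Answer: √3/3 ≈ 0.57735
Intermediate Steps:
K(H) = H (K(H) = (H + H)/2 = (2*H)/2 = H)
o(m) = 3
O = -1 (O = 18 - 19 = -1)
x(L) = √(4 + L) (x(L) = √(L + 4) = √(4 + L))
x(O)/o(28) = √(4 - 1)/3 = √3*(⅓) = √3/3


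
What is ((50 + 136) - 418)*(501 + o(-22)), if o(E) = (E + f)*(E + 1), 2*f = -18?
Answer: -267264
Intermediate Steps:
f = -9 (f = (½)*(-18) = -9)
o(E) = (1 + E)*(-9 + E) (o(E) = (E - 9)*(E + 1) = (-9 + E)*(1 + E) = (1 + E)*(-9 + E))
((50 + 136) - 418)*(501 + o(-22)) = ((50 + 136) - 418)*(501 + (-9 + (-22)² - 8*(-22))) = (186 - 418)*(501 + (-9 + 484 + 176)) = -232*(501 + 651) = -232*1152 = -267264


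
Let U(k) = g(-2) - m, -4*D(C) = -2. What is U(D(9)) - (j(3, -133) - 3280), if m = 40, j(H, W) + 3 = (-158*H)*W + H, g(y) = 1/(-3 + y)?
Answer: -299011/5 ≈ -59802.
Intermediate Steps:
j(H, W) = -3 + H - 158*H*W (j(H, W) = -3 + ((-158*H)*W + H) = -3 + (-158*H*W + H) = -3 + (H - 158*H*W) = -3 + H - 158*H*W)
D(C) = ½ (D(C) = -¼*(-2) = ½)
U(k) = -201/5 (U(k) = 1/(-3 - 2) - 1*40 = 1/(-5) - 40 = -⅕ - 40 = -201/5)
U(D(9)) - (j(3, -133) - 3280) = -201/5 - ((-3 + 3 - 158*3*(-133)) - 3280) = -201/5 - ((-3 + 3 + 63042) - 3280) = -201/5 - (63042 - 3280) = -201/5 - 1*59762 = -201/5 - 59762 = -299011/5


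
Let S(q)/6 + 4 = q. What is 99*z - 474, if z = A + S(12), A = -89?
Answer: -4533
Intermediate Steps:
S(q) = -24 + 6*q
z = -41 (z = -89 + (-24 + 6*12) = -89 + (-24 + 72) = -89 + 48 = -41)
99*z - 474 = 99*(-41) - 474 = -4059 - 474 = -4533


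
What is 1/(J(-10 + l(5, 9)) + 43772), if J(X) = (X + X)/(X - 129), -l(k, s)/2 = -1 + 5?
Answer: 49/2144840 ≈ 2.2846e-5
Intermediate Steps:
l(k, s) = -8 (l(k, s) = -2*(-1 + 5) = -2*4 = -8)
J(X) = 2*X/(-129 + X) (J(X) = (2*X)/(-129 + X) = 2*X/(-129 + X))
1/(J(-10 + l(5, 9)) + 43772) = 1/(2*(-10 - 8)/(-129 + (-10 - 8)) + 43772) = 1/(2*(-18)/(-129 - 18) + 43772) = 1/(2*(-18)/(-147) + 43772) = 1/(2*(-18)*(-1/147) + 43772) = 1/(12/49 + 43772) = 1/(2144840/49) = 49/2144840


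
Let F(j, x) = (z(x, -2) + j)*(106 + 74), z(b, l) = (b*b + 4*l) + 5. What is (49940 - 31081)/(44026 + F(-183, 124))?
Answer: 18859/2778226 ≈ 0.0067881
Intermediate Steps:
z(b, l) = 5 + b² + 4*l (z(b, l) = (b² + 4*l) + 5 = 5 + b² + 4*l)
F(j, x) = -540 + 180*j + 180*x² (F(j, x) = ((5 + x² + 4*(-2)) + j)*(106 + 74) = ((5 + x² - 8) + j)*180 = ((-3 + x²) + j)*180 = (-3 + j + x²)*180 = -540 + 180*j + 180*x²)
(49940 - 31081)/(44026 + F(-183, 124)) = (49940 - 31081)/(44026 + (-540 + 180*(-183) + 180*124²)) = 18859/(44026 + (-540 - 32940 + 180*15376)) = 18859/(44026 + (-540 - 32940 + 2767680)) = 18859/(44026 + 2734200) = 18859/2778226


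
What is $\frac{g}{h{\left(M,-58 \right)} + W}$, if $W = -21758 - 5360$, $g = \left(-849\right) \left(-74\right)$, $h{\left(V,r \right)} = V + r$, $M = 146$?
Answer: $- \frac{10471}{4505} \approx -2.3243$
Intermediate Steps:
$g = 62826$
$W = -27118$ ($W = -21758 - 5360 = -27118$)
$\frac{g}{h{\left(M,-58 \right)} + W} = \frac{62826}{\left(146 - 58\right) - 27118} = \frac{62826}{88 - 27118} = \frac{62826}{-27030} = 62826 \left(- \frac{1}{27030}\right) = - \frac{10471}{4505}$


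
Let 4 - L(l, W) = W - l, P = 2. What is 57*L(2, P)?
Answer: 228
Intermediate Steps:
L(l, W) = 4 + l - W (L(l, W) = 4 - (W - l) = 4 + (l - W) = 4 + l - W)
57*L(2, P) = 57*(4 + 2 - 1*2) = 57*(4 + 2 - 2) = 57*4 = 228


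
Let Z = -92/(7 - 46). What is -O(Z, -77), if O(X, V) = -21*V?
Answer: -1617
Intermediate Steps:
Z = 92/39 (Z = -92/(-39) = -92*(-1/39) = 92/39 ≈ 2.3590)
-O(Z, -77) = -(-21)*(-77) = -1*1617 = -1617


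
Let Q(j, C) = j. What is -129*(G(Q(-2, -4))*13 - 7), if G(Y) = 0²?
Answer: 903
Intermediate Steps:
G(Y) = 0
-129*(G(Q(-2, -4))*13 - 7) = -129*(0*13 - 7) = -129*(0 - 7) = -129*(-7) = 903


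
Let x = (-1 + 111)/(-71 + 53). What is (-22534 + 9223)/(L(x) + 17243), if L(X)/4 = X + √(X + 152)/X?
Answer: -56158797189825/72644667229393 - 711606060*√1313/72644667229393 ≈ -0.77342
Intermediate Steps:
x = -55/9 (x = 110/(-18) = 110*(-1/18) = -55/9 ≈ -6.1111)
L(X) = 4*X + 4*√(152 + X)/X (L(X) = 4*(X + √(X + 152)/X) = 4*(X + √(152 + X)/X) = 4*X + 4*√(152 + X)/X)
(-22534 + 9223)/(L(x) + 17243) = (-22534 + 9223)/((4*(-55/9) + 4*√(152 - 55/9)/(-55/9)) + 17243) = -13311/((-220/9 + 4*(-9/55)*√(1313/9)) + 17243) = -13311/((-220/9 + 4*(-9/55)*(√1313/3)) + 17243) = -13311/((-220/9 - 12*√1313/55) + 17243) = -13311/(154967/9 - 12*√1313/55)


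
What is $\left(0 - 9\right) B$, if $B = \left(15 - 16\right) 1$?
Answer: $9$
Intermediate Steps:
$B = -1$ ($B = \left(-1\right) 1 = -1$)
$\left(0 - 9\right) B = \left(0 - 9\right) \left(-1\right) = \left(-9\right) \left(-1\right) = 9$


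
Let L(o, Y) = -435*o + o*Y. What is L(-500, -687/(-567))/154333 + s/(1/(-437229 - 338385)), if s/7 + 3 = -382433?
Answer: 60565185150013199536/29168937 ≈ 2.0764e+12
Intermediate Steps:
L(o, Y) = -435*o + Y*o
s = -2677052 (s = -21 + 7*(-382433) = -21 - 2677031 = -2677052)
L(-500, -687/(-567))/154333 + s/(1/(-437229 - 338385)) = -500*(-435 - 687/(-567))/154333 - 2677052/(1/(-437229 - 338385)) = -500*(-435 - 687*(-1/567))*(1/154333) - 2677052/(1/(-775614)) = -500*(-435 + 229/189)*(1/154333) - 2677052/(-1/775614) = -500*(-81986/189)*(1/154333) - 2677052*(-775614) = (40993000/189)*(1/154333) + 2076359009928 = 40993000/29168937 + 2076359009928 = 60565185150013199536/29168937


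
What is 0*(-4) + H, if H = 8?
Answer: 8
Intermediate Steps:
0*(-4) + H = 0*(-4) + 8 = 0 + 8 = 8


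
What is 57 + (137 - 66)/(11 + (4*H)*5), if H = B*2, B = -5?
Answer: 10702/189 ≈ 56.624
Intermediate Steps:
H = -10 (H = -5*2 = -10)
57 + (137 - 66)/(11 + (4*H)*5) = 57 + (137 - 66)/(11 + (4*(-10))*5) = 57 + 71/(11 - 40*5) = 57 + 71/(11 - 200) = 57 + 71/(-189) = 57 + 71*(-1/189) = 57 - 71/189 = 10702/189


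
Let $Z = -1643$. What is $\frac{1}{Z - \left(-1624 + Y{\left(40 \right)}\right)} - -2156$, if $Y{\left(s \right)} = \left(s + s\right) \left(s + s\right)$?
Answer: $\frac{13839363}{6419} \approx 2156.0$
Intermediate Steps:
$Y{\left(s \right)} = 4 s^{2}$ ($Y{\left(s \right)} = 2 s 2 s = 4 s^{2}$)
$\frac{1}{Z - \left(-1624 + Y{\left(40 \right)}\right)} - -2156 = \frac{1}{-1643 + \left(1624 - 4 \cdot 40^{2}\right)} - -2156 = \frac{1}{-1643 + \left(1624 - 4 \cdot 1600\right)} + 2156 = \frac{1}{-1643 + \left(1624 - 6400\right)} + 2156 = \frac{1}{-1643 - 4776} + 2156 = \frac{1}{-6419} + 2156 = - \frac{1}{6419} + 2156 = \frac{13839363}{6419}$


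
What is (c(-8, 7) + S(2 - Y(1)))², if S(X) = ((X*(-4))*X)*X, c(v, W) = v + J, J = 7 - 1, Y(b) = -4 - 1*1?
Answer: 1887876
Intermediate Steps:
Y(b) = -5 (Y(b) = -4 - 1 = -5)
J = 6
c(v, W) = 6 + v (c(v, W) = v + 6 = 6 + v)
S(X) = -4*X³ (S(X) = ((-4*X)*X)*X = (-4*X²)*X = -4*X³)
(c(-8, 7) + S(2 - Y(1)))² = ((6 - 8) - 4*(2 - 1*(-5))³)² = (-2 - 4*(2 + 5)³)² = (-2 - 4*7³)² = (-2 - 4*343)² = (-2 - 1372)² = (-1374)² = 1887876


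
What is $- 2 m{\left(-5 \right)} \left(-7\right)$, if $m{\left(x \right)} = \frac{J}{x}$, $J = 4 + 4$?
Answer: $- \frac{112}{5} \approx -22.4$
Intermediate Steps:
$J = 8$
$m{\left(x \right)} = \frac{8}{x}$
$- 2 m{\left(-5 \right)} \left(-7\right) = - 2 \frac{8}{-5} \left(-7\right) = - 2 \cdot 8 \left(- \frac{1}{5}\right) \left(-7\right) = \left(-2\right) \left(- \frac{8}{5}\right) \left(-7\right) = \frac{16}{5} \left(-7\right) = - \frac{112}{5}$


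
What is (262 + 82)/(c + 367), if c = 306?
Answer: 344/673 ≈ 0.51114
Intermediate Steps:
(262 + 82)/(c + 367) = (262 + 82)/(306 + 367) = 344/673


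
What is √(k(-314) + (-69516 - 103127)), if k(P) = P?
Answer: I*√172957 ≈ 415.88*I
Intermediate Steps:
√(k(-314) + (-69516 - 103127)) = √(-314 + (-69516 - 103127)) = √(-314 - 172643) = √(-172957) = I*√172957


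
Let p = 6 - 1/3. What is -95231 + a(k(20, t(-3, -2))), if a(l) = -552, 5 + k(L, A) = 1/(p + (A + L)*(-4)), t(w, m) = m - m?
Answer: -95783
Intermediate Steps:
p = 17/3 (p = 6 - 1*1/3 = 6 - 1/3 = 17/3 ≈ 5.6667)
t(w, m) = 0
k(L, A) = -5 + 1/(17/3 - 4*A - 4*L) (k(L, A) = -5 + 1/(17/3 + (A + L)*(-4)) = -5 + 1/(17/3 + (-4*A - 4*L)) = -5 + 1/(17/3 - 4*A - 4*L))
-95231 + a(k(20, t(-3, -2))) = -95231 - 552 = -95783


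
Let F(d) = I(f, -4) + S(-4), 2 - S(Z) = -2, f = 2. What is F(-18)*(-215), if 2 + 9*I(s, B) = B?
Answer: -2150/3 ≈ -716.67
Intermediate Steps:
I(s, B) = -2/9 + B/9
S(Z) = 4 (S(Z) = 2 - 1*(-2) = 2 + 2 = 4)
F(d) = 10/3 (F(d) = (-2/9 + (⅑)*(-4)) + 4 = (-2/9 - 4/9) + 4 = -⅔ + 4 = 10/3)
F(-18)*(-215) = (10/3)*(-215) = -2150/3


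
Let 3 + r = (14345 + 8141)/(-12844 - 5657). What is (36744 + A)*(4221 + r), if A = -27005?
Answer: 759785474948/18501 ≈ 4.1067e+7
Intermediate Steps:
r = -77989/18501 (r = -3 + (14345 + 8141)/(-12844 - 5657) = -3 + 22486/(-18501) = -3 + 22486*(-1/18501) = -3 - 22486/18501 = -77989/18501 ≈ -4.2154)
(36744 + A)*(4221 + r) = (36744 - 27005)*(4221 - 77989/18501) = 9739*(78014732/18501) = 759785474948/18501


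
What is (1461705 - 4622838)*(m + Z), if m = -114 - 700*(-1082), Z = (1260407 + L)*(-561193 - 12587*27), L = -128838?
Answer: 3223060978819734396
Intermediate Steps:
Z = -1019591194898 (Z = (1260407 - 128838)*(-561193 - 12587*27) = 1131569*(-561193 - 339849) = 1131569*(-901042) = -1019591194898)
m = 757286 (m = -114 + 757400 = 757286)
(1461705 - 4622838)*(m + Z) = (1461705 - 4622838)*(757286 - 1019591194898) = -3161133*(-1019590437612) = 3223060978819734396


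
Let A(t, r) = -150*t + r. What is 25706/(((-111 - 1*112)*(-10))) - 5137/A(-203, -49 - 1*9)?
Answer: 384900621/33887080 ≈ 11.358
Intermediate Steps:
A(t, r) = r - 150*t
25706/(((-111 - 1*112)*(-10))) - 5137/A(-203, -49 - 1*9) = 25706/(((-111 - 1*112)*(-10))) - 5137/((-49 - 1*9) - 150*(-203)) = 25706/(((-111 - 112)*(-10))) - 5137/((-49 - 9) + 30450) = 25706/((-223*(-10))) - 5137/(-58 + 30450) = 25706/2230 - 5137/30392 = 25706*(1/2230) - 5137*1/30392 = 12853/1115 - 5137/30392 = 384900621/33887080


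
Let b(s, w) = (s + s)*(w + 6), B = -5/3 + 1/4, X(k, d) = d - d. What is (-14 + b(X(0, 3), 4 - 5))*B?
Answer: 119/6 ≈ 19.833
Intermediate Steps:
X(k, d) = 0
B = -17/12 (B = -5*⅓ + 1*(¼) = -5/3 + ¼ = -17/12 ≈ -1.4167)
b(s, w) = 2*s*(6 + w) (b(s, w) = (2*s)*(6 + w) = 2*s*(6 + w))
(-14 + b(X(0, 3), 4 - 5))*B = (-14 + 2*0*(6 + (4 - 5)))*(-17/12) = (-14 + 2*0*(6 - 1))*(-17/12) = (-14 + 2*0*5)*(-17/12) = (-14 + 0)*(-17/12) = -14*(-17/12) = 119/6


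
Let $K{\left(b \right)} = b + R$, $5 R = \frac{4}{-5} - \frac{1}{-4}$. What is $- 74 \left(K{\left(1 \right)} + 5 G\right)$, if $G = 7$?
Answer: $- \frac{132793}{50} \approx -2655.9$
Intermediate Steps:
$R = - \frac{11}{100}$ ($R = \frac{\frac{4}{-5} - \frac{1}{-4}}{5} = \frac{4 \left(- \frac{1}{5}\right) - - \frac{1}{4}}{5} = \frac{- \frac{4}{5} + \frac{1}{4}}{5} = \frac{1}{5} \left(- \frac{11}{20}\right) = - \frac{11}{100} \approx -0.11$)
$K{\left(b \right)} = - \frac{11}{100} + b$ ($K{\left(b \right)} = b - \frac{11}{100} = - \frac{11}{100} + b$)
$- 74 \left(K{\left(1 \right)} + 5 G\right) = - 74 \left(\left(- \frac{11}{100} + 1\right) + 5 \cdot 7\right) = - 74 \left(\frac{89}{100} + 35\right) = \left(-74\right) \frac{3589}{100} = - \frac{132793}{50}$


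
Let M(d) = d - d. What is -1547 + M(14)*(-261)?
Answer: -1547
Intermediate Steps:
M(d) = 0
-1547 + M(14)*(-261) = -1547 + 0*(-261) = -1547 + 0 = -1547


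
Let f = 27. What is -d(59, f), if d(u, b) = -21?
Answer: 21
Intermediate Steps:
-d(59, f) = -1*(-21) = 21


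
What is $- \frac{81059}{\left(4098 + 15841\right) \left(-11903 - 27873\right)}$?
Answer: $\frac{7369}{72099424} \approx 0.00010221$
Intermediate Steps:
$- \frac{81059}{\left(4098 + 15841\right) \left(-11903 - 27873\right)} = - \frac{81059}{19939 \left(-39776\right)} = - \frac{81059}{-793093664} = \left(-81059\right) \left(- \frac{1}{793093664}\right) = \frac{7369}{72099424}$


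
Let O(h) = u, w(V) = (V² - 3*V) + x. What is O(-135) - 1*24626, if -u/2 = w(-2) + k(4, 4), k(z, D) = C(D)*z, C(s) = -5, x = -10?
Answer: -24586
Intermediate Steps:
w(V) = -10 + V² - 3*V (w(V) = (V² - 3*V) - 10 = -10 + V² - 3*V)
k(z, D) = -5*z
u = 40 (u = -2*((-10 + (-2)² - 3*(-2)) - 5*4) = -2*((-10 + 4 + 6) - 20) = -2*(0 - 20) = -2*(-20) = 40)
O(h) = 40
O(-135) - 1*24626 = 40 - 1*24626 = 40 - 24626 = -24586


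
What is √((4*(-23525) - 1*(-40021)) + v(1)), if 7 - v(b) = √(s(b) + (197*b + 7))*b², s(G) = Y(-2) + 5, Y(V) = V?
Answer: √(-54072 - 3*√23) ≈ 232.56*I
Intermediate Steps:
s(G) = 3 (s(G) = -2 + 5 = 3)
v(b) = 7 - b²*√(10 + 197*b) (v(b) = 7 - √(3 + (197*b + 7))*b² = 7 - √(3 + (7 + 197*b))*b² = 7 - √(10 + 197*b)*b² = 7 - b²*√(10 + 197*b))
√((4*(-23525) - 1*(-40021)) + v(1)) = √((4*(-23525) - 1*(-40021)) + (7 - 1*1²*√(10 + 197*1))) = √((-94100 + 40021) + (7 - 1*1*√(10 + 197))) = √(-54079 + (7 - 1*1*√207)) = √(-54079 + (7 - 1*1*3*√23)) = √(-54079 + (7 - 3*√23)) = √(-54072 - 3*√23)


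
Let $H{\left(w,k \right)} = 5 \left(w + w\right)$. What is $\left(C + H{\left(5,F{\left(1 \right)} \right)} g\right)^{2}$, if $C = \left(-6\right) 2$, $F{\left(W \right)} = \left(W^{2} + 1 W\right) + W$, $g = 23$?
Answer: $1295044$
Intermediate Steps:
$F{\left(W \right)} = W^{2} + 2 W$ ($F{\left(W \right)} = \left(W^{2} + W\right) + W = \left(W + W^{2}\right) + W = W^{2} + 2 W$)
$H{\left(w,k \right)} = 10 w$ ($H{\left(w,k \right)} = 5 \cdot 2 w = 10 w$)
$C = -12$
$\left(C + H{\left(5,F{\left(1 \right)} \right)} g\right)^{2} = \left(-12 + 10 \cdot 5 \cdot 23\right)^{2} = \left(-12 + 50 \cdot 23\right)^{2} = \left(-12 + 1150\right)^{2} = 1138^{2} = 1295044$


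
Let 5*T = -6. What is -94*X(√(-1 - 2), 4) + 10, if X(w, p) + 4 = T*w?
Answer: 386 + 564*I*√3/5 ≈ 386.0 + 195.38*I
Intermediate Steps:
T = -6/5 (T = (⅕)*(-6) = -6/5 ≈ -1.2000)
X(w, p) = -4 - 6*w/5
-94*X(√(-1 - 2), 4) + 10 = -94*(-4 - 6*√(-1 - 2)/5) + 10 = -94*(-4 - 6*I*√3/5) + 10 = (376 + 564*I*√3/5) + 10 = 386 + 564*I*√3/5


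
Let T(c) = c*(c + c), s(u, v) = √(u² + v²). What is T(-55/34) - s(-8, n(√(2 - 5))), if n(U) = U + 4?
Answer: 3025/578 - √(77 + 8*I*√3) ≈ -3.5766 - 0.78639*I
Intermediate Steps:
n(U) = 4 + U
T(c) = 2*c² (T(c) = c*(2*c) = 2*c²)
T(-55/34) - s(-8, n(√(2 - 5))) = 2*(-55/34)² - √((-8)² + (4 + √(2 - 5))²) = 2*(-55*1/34)² - √(64 + (4 + √(-3))²) = 2*(-55/34)² - √(64 + (4 + I*√3)²) = 2*(3025/1156) - √(64 + (4 + I*√3)²) = 3025/578 - √(64 + (4 + I*√3)²)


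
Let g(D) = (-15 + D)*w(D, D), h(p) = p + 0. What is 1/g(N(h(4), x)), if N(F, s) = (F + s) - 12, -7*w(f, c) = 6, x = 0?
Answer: 7/138 ≈ 0.050725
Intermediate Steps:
h(p) = p
w(f, c) = -6/7 (w(f, c) = -⅐*6 = -6/7)
N(F, s) = -12 + F + s
g(D) = 90/7 - 6*D/7 (g(D) = (-15 + D)*(-6/7) = 90/7 - 6*D/7)
1/g(N(h(4), x)) = 1/(90/7 - 6*(-12 + 4 + 0)/7) = 1/(90/7 - 6/7*(-8)) = 1/(90/7 + 48/7) = 1/(138/7) = 7/138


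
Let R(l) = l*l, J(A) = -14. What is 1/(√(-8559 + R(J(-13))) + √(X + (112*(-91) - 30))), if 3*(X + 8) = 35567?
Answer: 3/(√14631 + 3*I*√8363) ≈ 0.0040365 - 0.0091553*I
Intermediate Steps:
X = 35543/3 (X = -8 + (⅓)*35567 = -8 + 35567/3 = 35543/3 ≈ 11848.)
R(l) = l²
1/(√(-8559 + R(J(-13))) + √(X + (112*(-91) - 30))) = 1/(√(-8559 + (-14)²) + √(35543/3 + (112*(-91) - 30))) = 1/(√(-8559 + 196) + √(35543/3 + (-10192 - 30))) = 1/(√(-8363) + √(35543/3 - 10222)) = 1/(I*√8363 + √(4877/3)) = 1/(I*√8363 + √14631/3) = 1/(√14631/3 + I*√8363)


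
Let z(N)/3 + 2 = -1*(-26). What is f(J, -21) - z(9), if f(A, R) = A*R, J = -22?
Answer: 390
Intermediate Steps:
z(N) = 72 (z(N) = -6 + 3*(-1*(-26)) = -6 + 3*26 = -6 + 78 = 72)
f(J, -21) - z(9) = -22*(-21) - 1*72 = 462 - 72 = 390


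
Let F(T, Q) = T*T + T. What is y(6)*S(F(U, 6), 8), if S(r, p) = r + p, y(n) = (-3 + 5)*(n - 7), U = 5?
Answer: -76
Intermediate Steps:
F(T, Q) = T + T² (F(T, Q) = T² + T = T + T²)
y(n) = -14 + 2*n (y(n) = 2*(-7 + n) = -14 + 2*n)
S(r, p) = p + r
y(6)*S(F(U, 6), 8) = (-14 + 2*6)*(8 + 5*(1 + 5)) = (-14 + 12)*(8 + 5*6) = -2*(8 + 30) = -2*38 = -76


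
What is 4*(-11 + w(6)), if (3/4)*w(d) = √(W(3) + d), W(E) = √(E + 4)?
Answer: -44 + 16*√(6 + √7)/3 ≈ -28.318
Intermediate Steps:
W(E) = √(4 + E)
w(d) = 4*√(d + √7)/3 (w(d) = 4*√(√(4 + 3) + d)/3 = 4*√(√7 + d)/3 = 4*√(d + √7)/3)
4*(-11 + w(6)) = 4*(-11 + 4*√(6 + √7)/3) = -44 + 16*√(6 + √7)/3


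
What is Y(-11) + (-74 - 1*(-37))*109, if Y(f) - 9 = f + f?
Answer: -4046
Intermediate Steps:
Y(f) = 9 + 2*f (Y(f) = 9 + (f + f) = 9 + 2*f)
Y(-11) + (-74 - 1*(-37))*109 = (9 + 2*(-11)) + (-74 - 1*(-37))*109 = (9 - 22) + (-74 + 37)*109 = -13 - 37*109 = -13 - 4033 = -4046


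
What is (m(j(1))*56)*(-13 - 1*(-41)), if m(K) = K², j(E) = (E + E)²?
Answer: 25088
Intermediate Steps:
j(E) = 4*E² (j(E) = (2*E)² = 4*E²)
(m(j(1))*56)*(-13 - 1*(-41)) = ((4*1²)²*56)*(-13 - 1*(-41)) = ((4*1)²*56)*(-13 + 41) = (4²*56)*28 = (16*56)*28 = 896*28 = 25088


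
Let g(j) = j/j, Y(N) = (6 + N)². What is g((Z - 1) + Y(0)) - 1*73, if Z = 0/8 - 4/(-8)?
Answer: -72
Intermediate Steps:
Z = ½ (Z = 0*(⅛) - 4*(-⅛) = 0 + ½ = ½ ≈ 0.50000)
g(j) = 1
g((Z - 1) + Y(0)) - 1*73 = 1 - 1*73 = 1 - 73 = -72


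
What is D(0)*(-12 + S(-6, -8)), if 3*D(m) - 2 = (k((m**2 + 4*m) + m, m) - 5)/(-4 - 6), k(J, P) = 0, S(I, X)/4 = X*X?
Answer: 610/3 ≈ 203.33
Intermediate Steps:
S(I, X) = 4*X**2 (S(I, X) = 4*(X*X) = 4*X**2)
D(m) = 5/6 (D(m) = 2/3 + ((0 - 5)/(-4 - 6))/3 = 2/3 + (-5/(-10))/3 = 2/3 + (-5*(-1/10))/3 = 2/3 + (1/3)*(1/2) = 2/3 + 1/6 = 5/6)
D(0)*(-12 + S(-6, -8)) = 5*(-12 + 4*(-8)**2)/6 = 5*(-12 + 4*64)/6 = 5*(-12 + 256)/6 = (5/6)*244 = 610/3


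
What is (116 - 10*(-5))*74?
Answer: 12284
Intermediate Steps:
(116 - 10*(-5))*74 = (116 + 50)*74 = 166*74 = 12284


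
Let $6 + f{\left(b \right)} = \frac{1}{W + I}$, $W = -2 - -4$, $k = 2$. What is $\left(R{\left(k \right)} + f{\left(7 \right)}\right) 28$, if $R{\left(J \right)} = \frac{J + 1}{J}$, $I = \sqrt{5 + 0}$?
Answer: $-182 + 28 \sqrt{5} \approx -119.39$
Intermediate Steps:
$W = 2$ ($W = -2 + 4 = 2$)
$I = \sqrt{5} \approx 2.2361$
$f{\left(b \right)} = -6 + \frac{1}{2 + \sqrt{5}}$
$R{\left(J \right)} = \frac{1 + J}{J}$
$\left(R{\left(k \right)} + f{\left(7 \right)}\right) 28 = \left(\frac{1 + 2}{2} - \left(8 - \sqrt{5}\right)\right) 28 = \left(\frac{1}{2} \cdot 3 - \left(8 - \sqrt{5}\right)\right) 28 = \left(\frac{3}{2} - \left(8 - \sqrt{5}\right)\right) 28 = \left(- \frac{13}{2} + \sqrt{5}\right) 28 = -182 + 28 \sqrt{5}$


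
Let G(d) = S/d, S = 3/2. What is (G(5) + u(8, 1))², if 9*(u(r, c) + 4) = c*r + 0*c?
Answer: 64009/8100 ≈ 7.9023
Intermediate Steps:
S = 3/2 (S = 3*(½) = 3/2 ≈ 1.5000)
u(r, c) = -4 + c*r/9 (u(r, c) = -4 + (c*r + 0*c)/9 = -4 + (c*r + 0)/9 = -4 + (c*r)/9 = -4 + c*r/9)
G(d) = 3/(2*d)
(G(5) + u(8, 1))² = ((3/2)/5 + (-4 + (⅑)*1*8))² = ((3/2)*(⅕) + (-4 + 8/9))² = (3/10 - 28/9)² = (-253/90)² = 64009/8100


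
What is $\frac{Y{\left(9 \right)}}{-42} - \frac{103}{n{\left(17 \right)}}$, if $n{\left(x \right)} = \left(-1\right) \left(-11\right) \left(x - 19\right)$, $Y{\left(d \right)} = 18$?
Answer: $\frac{655}{154} \approx 4.2533$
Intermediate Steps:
$n{\left(x \right)} = -209 + 11 x$ ($n{\left(x \right)} = 11 \left(-19 + x\right) = -209 + 11 x$)
$\frac{Y{\left(9 \right)}}{-42} - \frac{103}{n{\left(17 \right)}} = \frac{18}{-42} - \frac{103}{-209 + 11 \cdot 17} = 18 \left(- \frac{1}{42}\right) - \frac{103}{-209 + 187} = - \frac{3}{7} - \frac{103}{-22} = - \frac{3}{7} - - \frac{103}{22} = - \frac{3}{7} + \frac{103}{22} = \frac{655}{154}$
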